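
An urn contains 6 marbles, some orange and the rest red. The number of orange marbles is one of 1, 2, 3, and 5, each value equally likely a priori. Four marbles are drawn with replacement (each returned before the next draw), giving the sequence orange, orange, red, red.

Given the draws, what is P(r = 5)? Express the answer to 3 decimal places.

Under each hypothesis, the probability of the observed sequence is: P(data | r = 1) = (1/6)(1/6)(5/6)(5/6) = 0.01929; P(data | r = 2) = (2/6)(2/6)(4/6)(4/6) = 0.049383; P(data | r = 3) = (3/6)(3/6)(3/6)(3/6) = 0.0625; P(data | r = 5) = (5/6)(5/6)(1/6)(1/6) = 0.01929.
The prior-weighted likelihoods are 1/4 · 0.01929 = 0.0048225, 1/4 · 0.049383 = 0.012346, 1/4 · 0.0625 = 0.015625, 1/4 · 0.01929 = 0.0048225; these sum to 0.037616.
Hence P(r = 5 | data) = (0.0048225) / (0.037616) = 0.12821.

0.128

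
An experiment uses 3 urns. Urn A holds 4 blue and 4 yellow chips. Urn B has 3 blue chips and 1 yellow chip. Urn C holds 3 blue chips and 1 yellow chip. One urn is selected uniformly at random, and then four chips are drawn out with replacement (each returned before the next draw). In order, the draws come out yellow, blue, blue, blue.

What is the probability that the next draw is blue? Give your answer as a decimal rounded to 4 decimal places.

0.6929

For each hypothesis, P(data | H) works out to: P(data | urn A) = (4/8)(4/8)(4/8)(4/8) = 1/16; P(data | urn B) = (1/4)(3/4)(3/4)(3/4) = 27/256; P(data | urn C) = (1/4)(3/4)(3/4)(3/4) = 27/256.
The prior-weighted likelihoods are 1/3 · 1/16 = 1/48, 1/3 · 27/256 = 9/256, 1/3 · 27/256 = 9/256; with total 35/384.
Normalising, the posterior is P(urn A | data) = 8/35, P(urn B | data) = 27/70, P(urn C | data) = 27/70.
Averaging over the posterior, P(blue next | data) = (1/2)(8/35) + (3/4)(27/70) + (3/4)(27/70) = 97/140.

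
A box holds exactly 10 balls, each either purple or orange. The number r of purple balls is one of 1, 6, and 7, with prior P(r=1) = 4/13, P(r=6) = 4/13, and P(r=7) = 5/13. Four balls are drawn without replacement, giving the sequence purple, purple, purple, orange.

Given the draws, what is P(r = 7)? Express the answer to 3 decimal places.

0.621

For each hypothesis, P(data | H) works out to: P(data | r = 1) = (1/10)(0/9) = 0; P(data | r = 6) = (6/10)(5/9)(4/8)(4/7) = 2/21; P(data | r = 7) = (7/10)(6/9)(5/8)(3/7) = 1/8.
Weighting by the prior gives 4/13 · 0 = 0, 4/13 · 2/21 = 8/273, 5/13 · 1/8 = 5/104; these sum to 13/168.
Therefore the posterior P(r = 7 | data) = (5/104) / (13/168) = 105/169.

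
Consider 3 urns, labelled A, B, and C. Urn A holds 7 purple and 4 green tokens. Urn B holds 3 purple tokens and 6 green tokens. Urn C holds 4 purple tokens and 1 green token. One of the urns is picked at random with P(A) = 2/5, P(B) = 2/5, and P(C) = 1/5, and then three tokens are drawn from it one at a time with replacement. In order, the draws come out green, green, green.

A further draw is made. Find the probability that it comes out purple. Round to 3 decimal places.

0.381

Compute the likelihood of the observed sequence for each case: P(data | urn A) = (4/11)(4/11)(4/11) = 0.048084; P(data | urn B) = (6/9)(6/9)(6/9) = 0.2963; P(data | urn C) = (1/5)(1/5)(1/5) = 0.008.
The prior-weighted likelihoods are 2/5 · 0.048084 = 0.019234, 2/5 · 0.2963 = 0.11852, 1/5 · 0.008 = 0.0016; with total 0.13935.
The posterior is then P(urn A | data) = 0.13802, P(urn B | data) = 0.8505, P(urn C | data) = 0.011482.
The predictive probability is P(purple next | data) = (7/11)(0.13802) + (1/3)(0.8505) + (4/5)(0.011482) = 0.38052.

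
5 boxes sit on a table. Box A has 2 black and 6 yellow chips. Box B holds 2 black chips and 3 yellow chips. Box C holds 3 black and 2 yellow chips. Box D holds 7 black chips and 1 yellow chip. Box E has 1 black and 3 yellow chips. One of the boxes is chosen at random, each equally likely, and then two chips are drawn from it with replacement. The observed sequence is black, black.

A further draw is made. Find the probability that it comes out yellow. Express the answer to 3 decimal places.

0.304

Under each hypothesis, the probability of the observed sequence is: P(data | box A) = (2/8)(2/8) = 0.0625; P(data | box B) = (2/5)(2/5) = 0.16; P(data | box C) = (3/5)(3/5) = 0.36; P(data | box D) = (7/8)(7/8) = 0.76562; P(data | box E) = (1/4)(1/4) = 0.0625.
Multiplying each by its prior: 1/5 · 0.0625 = 0.0125, 1/5 · 0.16 = 0.032, 1/5 · 0.36 = 0.072, 1/5 · 0.76562 = 0.15313, 1/5 · 0.0625 = 0.0125; summing to 0.28213.
Dividing through by the total gives posterior P(box A | data) = 0.044307, P(box B | data) = 0.11342, P(box C | data) = 0.25521, P(box D | data) = 0.54276, P(box E | data) = 0.044307.
Averaging over the posterior, P(yellow next | data) = (3/4)(0.044307) + (3/5)(0.11342) + (2/5)(0.25521) + (1/8)(0.54276) + (3/4)(0.044307) = 0.30444.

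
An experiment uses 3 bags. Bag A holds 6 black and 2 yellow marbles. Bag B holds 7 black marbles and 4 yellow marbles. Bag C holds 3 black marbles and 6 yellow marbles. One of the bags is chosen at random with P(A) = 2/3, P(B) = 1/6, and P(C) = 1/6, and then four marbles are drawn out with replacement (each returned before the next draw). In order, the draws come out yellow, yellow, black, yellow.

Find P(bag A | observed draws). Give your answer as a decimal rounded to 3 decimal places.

0.266

Compute the likelihood of the observed sequence for each case: P(data | bag A) = (2/8)(2/8)(6/8)(2/8) = 0.011719; P(data | bag B) = (4/11)(4/11)(7/11)(4/11) = 0.030599; P(data | bag C) = (6/9)(6/9)(3/9)(6/9) = 0.098765.
Weighting by the prior gives 2/3 · 0.011719 = 0.0078125, 1/6 · 0.030599 = 0.0050998, 1/6 · 0.098765 = 0.016461; summing to 0.029373.
Therefore the posterior P(bag A | data) = (0.0078125) / (0.029373) = 0.26597.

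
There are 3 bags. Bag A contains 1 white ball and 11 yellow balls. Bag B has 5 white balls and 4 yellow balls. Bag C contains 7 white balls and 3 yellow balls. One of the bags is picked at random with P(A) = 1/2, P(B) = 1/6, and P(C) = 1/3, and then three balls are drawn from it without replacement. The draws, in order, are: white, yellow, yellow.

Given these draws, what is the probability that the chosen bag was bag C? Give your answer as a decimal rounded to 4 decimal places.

0.2402

The likelihood of the observed sequence under each hypothesis: P(data | bag A) = (1/12)(11/11)(10/10) = 1/12; P(data | bag B) = (5/9)(4/8)(3/7) = 5/42; P(data | bag C) = (7/10)(3/9)(2/8) = 7/120.
The prior-weighted likelihoods are 1/2 · 1/12 = 1/24, 1/6 · 5/42 = 5/252, 1/3 · 7/120 = 7/360; these sum to 17/210.
Therefore the posterior P(bag C | data) = (7/360) / (17/210) = 49/204.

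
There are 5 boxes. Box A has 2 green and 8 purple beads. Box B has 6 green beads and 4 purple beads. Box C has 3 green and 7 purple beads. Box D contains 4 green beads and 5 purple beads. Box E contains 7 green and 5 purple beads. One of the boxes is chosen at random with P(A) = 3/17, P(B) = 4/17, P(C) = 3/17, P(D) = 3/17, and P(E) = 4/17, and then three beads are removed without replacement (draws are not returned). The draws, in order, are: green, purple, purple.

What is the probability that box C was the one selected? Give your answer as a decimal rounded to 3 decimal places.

Under each hypothesis, the probability of the observed sequence is: P(data | box A) = (2/10)(8/9)(7/8) = 0.15556; P(data | box B) = (6/10)(4/9)(3/8) = 0.1; P(data | box C) = (3/10)(7/9)(6/8) = 0.175; P(data | box D) = (4/9)(5/8)(4/7) = 0.15873; P(data | box E) = (7/12)(5/11)(4/10) = 0.10606.
Weighting by the prior gives 3/17 · 0.15556 = 0.027451, 4/17 · 0.1 = 0.023529, 3/17 · 0.175 = 0.030882, 3/17 · 0.15873 = 0.028011, 4/17 · 0.10606 = 0.024955; with total 0.13483.
By Bayes' rule, P(box C | data) = (0.030882) / (0.13483) = 0.22905.

0.229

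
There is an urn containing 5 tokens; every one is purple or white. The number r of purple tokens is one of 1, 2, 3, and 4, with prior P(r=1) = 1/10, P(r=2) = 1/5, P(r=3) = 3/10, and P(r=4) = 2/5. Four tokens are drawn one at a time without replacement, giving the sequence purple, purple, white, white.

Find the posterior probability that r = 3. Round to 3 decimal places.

For each hypothesis, P(data | H) works out to: P(data | r = 1) = (1/5)(0/4) = 0; P(data | r = 2) = (2/5)(1/4)(3/3)(2/2) = 1/10; P(data | r = 3) = (3/5)(2/4)(2/3)(1/2) = 1/10; P(data | r = 4) = (4/5)(3/4)(1/3)(0/2) = 0.
Multiplying each by its prior: 1/10 · 0 = 0, 1/5 · 1/10 = 1/50, 3/10 · 1/10 = 3/100, 2/5 · 0 = 0; these sum to 1/20.
Hence P(r = 3 | data) = (3/100) / (1/20) = 3/5.

0.600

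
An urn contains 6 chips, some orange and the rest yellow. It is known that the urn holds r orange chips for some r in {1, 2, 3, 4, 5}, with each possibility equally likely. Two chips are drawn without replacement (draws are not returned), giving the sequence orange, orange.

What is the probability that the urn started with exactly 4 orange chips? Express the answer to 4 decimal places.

0.3000

The likelihood of the observed sequence under each hypothesis: P(data | r = 1) = (1/6)(0/5) = 0; P(data | r = 2) = (2/6)(1/5) = 1/15; P(data | r = 3) = (3/6)(2/5) = 1/5; P(data | r = 4) = (4/6)(3/5) = 2/5; P(data | r = 5) = (5/6)(4/5) = 2/3.
Weighting by the prior gives 1/5 · 0 = 0, 1/5 · 1/15 = 1/75, 1/5 · 1/5 = 1/25, 1/5 · 2/5 = 2/25, 1/5 · 2/3 = 2/15; these sum to 4/15.
So P(r = 4 | data) = (2/25) / (4/15) = 3/10.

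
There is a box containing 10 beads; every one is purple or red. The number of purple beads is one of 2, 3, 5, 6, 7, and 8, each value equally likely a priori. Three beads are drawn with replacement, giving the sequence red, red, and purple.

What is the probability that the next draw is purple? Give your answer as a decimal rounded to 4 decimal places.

0.4391

Under each hypothesis, the probability of the observed sequence is: P(data | r = 2) = (8/10)(8/10)(2/10) = 0.128; P(data | r = 3) = (7/10)(7/10)(3/10) = 0.147; P(data | r = 5) = (5/10)(5/10)(5/10) = 0.125; P(data | r = 6) = (4/10)(4/10)(6/10) = 0.096; P(data | r = 7) = (3/10)(3/10)(7/10) = 0.063; P(data | r = 8) = (2/10)(2/10)(8/10) = 0.032.
The prior-weighted likelihoods are 1/6 · 0.128 = 0.021333, 1/6 · 0.147 = 0.0245, 1/6 · 0.125 = 0.020833, 1/6 · 0.096 = 0.016, 1/6 · 0.063 = 0.0105, 1/6 · 0.032 = 0.0053333; summing to 0.0985.
Normalising, the posterior is P(r = 2 | data) = 0.21658, P(r = 3 | data) = 0.24873, P(r = 5 | data) = 0.21151, P(r = 6 | data) = 0.16244, P(r = 7 | data) = 0.1066, P(r = 8 | data) = 0.054146.
The predictive probability is P(purple next | data) = (1/5)(0.21658) + (3/10)(0.24873) + (1/2)(0.21151) + (3/5)(0.16244) + (7/10)(0.1066) + (4/5)(0.054146) = 0.43909.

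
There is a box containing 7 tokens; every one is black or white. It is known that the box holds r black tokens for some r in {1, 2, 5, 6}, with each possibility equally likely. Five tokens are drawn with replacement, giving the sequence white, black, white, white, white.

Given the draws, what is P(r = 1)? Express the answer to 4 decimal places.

For each hypothesis, P(data | H) works out to: P(data | r = 1) = (6/7)(1/7)(6/7)(6/7)(6/7) = 0.077111; P(data | r = 2) = (5/7)(2/7)(5/7)(5/7)(5/7) = 0.074374; P(data | r = 5) = (2/7)(5/7)(2/7)(2/7)(2/7) = 0.0047599; P(data | r = 6) = (1/7)(6/7)(1/7)(1/7)(1/7) = 0.00035699.
Weighting by the prior gives 1/4 · 0.077111 = 0.019278, 1/4 · 0.074374 = 0.018593, 1/4 · 0.0047599 = 0.00119, 1/4 · 0.00035699 = 8.9249e-05; these sum to 0.03915.
So P(r = 1 | data) = (0.019278) / (0.03915) = 0.4924.

0.4924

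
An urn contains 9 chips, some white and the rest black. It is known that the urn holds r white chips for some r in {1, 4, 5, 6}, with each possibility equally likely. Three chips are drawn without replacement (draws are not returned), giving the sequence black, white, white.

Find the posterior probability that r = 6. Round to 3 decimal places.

0.391

The likelihood of the observed sequence under each hypothesis: P(data | r = 1) = (8/9)(1/8)(0/7) = 0; P(data | r = 4) = (5/9)(4/8)(3/7) = 0.11905; P(data | r = 5) = (4/9)(5/8)(4/7) = 0.15873; P(data | r = 6) = (3/9)(6/8)(5/7) = 0.17857.
Weighting by the prior gives 1/4 · 0 = 0, 1/4 · 0.11905 = 0.029762, 1/4 · 0.15873 = 0.039683, 1/4 · 0.17857 = 0.044643; with total 0.11409.
Hence P(r = 6 | data) = (0.044643) / (0.11409) = 0.3913.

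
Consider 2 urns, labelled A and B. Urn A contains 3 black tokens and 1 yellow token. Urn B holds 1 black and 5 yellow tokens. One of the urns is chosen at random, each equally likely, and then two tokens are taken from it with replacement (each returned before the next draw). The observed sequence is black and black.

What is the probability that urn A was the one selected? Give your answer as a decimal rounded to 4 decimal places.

0.9529

For each hypothesis, P(data | H) works out to: P(data | urn A) = (3/4)(3/4) = 9/16; P(data | urn B) = (1/6)(1/6) = 1/36.
The prior-weighted likelihoods are 1/2 · 9/16 = 9/32, 1/2 · 1/36 = 1/72; these sum to 85/288.
Hence P(urn A | data) = (9/32) / (85/288) = 81/85.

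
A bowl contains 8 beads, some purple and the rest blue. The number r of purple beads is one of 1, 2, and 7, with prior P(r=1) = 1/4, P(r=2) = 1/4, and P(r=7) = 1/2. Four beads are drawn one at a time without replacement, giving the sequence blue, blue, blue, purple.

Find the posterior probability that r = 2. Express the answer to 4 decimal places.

0.5333

Compute the likelihood of the observed sequence for each case: P(data | r = 1) = (7/8)(6/7)(5/6)(1/5) = 1/8; P(data | r = 2) = (6/8)(5/7)(4/6)(2/5) = 1/7; P(data | r = 7) = (1/8)(0/7) = 0.
Weighting by the prior gives 1/4 · 1/8 = 1/32, 1/4 · 1/7 = 1/28, 1/2 · 0 = 0; summing to 15/224.
By Bayes' rule, P(r = 2 | data) = (1/28) / (15/224) = 8/15.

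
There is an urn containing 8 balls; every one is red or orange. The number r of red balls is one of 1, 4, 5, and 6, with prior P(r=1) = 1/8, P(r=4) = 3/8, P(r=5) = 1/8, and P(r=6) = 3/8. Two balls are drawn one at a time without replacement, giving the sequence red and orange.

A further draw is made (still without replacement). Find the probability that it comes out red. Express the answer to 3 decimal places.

0.604

Compute the likelihood of the observed sequence for each case: P(data | r = 1) = (1/8)(7/7) = 1/8; P(data | r = 4) = (4/8)(4/7) = 2/7; P(data | r = 5) = (5/8)(3/7) = 15/56; P(data | r = 6) = (6/8)(2/7) = 3/14.
Weighting by the prior gives 1/8 · 1/8 = 1/64, 3/8 · 2/7 = 3/28, 1/8 · 15/56 = 15/448, 3/8 · 3/14 = 9/112; with total 53/224.
The posterior is then P(r = 1 | data) = 7/106, P(r = 4 | data) = 24/53, P(r = 5 | data) = 15/106, P(r = 6 | data) = 18/53.
Averaging over the posterior, P(red next | data) = (0)(7/106) + (1/2)(24/53) + (2/3)(15/106) + (5/6)(18/53) = 32/53.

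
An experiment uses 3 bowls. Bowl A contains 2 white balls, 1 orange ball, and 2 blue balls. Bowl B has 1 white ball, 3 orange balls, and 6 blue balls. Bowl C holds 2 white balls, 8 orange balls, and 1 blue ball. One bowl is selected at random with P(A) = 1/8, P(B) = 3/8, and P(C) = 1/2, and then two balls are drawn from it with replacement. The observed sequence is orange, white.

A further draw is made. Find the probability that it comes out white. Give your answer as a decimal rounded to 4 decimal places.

0.1963

Under each hypothesis, the probability of the observed sequence is: P(data | bowl A) = (1/5)(2/5) = 0.08; P(data | bowl B) = (3/10)(1/10) = 0.03; P(data | bowl C) = (8/11)(2/11) = 0.13223.
Weighting by the prior gives 1/8 · 0.08 = 0.01, 3/8 · 0.03 = 0.01125, 1/2 · 0.13223 = 0.066116; with total 0.087366.
Normalising, the posterior is P(bowl A | data) = 0.11446, P(bowl B | data) = 0.12877, P(bowl C | data) = 0.75677.
Averaging over the posterior, P(white next | data) = (2/5)(0.11446) + (1/10)(0.12877) + (2/11)(0.75677) = 0.19626.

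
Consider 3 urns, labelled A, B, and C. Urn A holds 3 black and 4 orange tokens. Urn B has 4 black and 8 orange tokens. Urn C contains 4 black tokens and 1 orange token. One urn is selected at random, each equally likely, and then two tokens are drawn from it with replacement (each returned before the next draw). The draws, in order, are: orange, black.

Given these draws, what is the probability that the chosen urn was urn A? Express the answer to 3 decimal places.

0.391

Compute the likelihood of the observed sequence for each case: P(data | urn A) = (4/7)(3/7) = 0.2449; P(data | urn B) = (8/12)(4/12) = 0.22222; P(data | urn C) = (1/5)(4/5) = 0.16.
Multiplying each by its prior: 1/3 · 0.2449 = 0.081633, 1/3 · 0.22222 = 0.074074, 1/3 · 0.16 = 0.053333; these sum to 0.20904.
Therefore the posterior P(urn A | data) = (0.081633) / (0.20904) = 0.39051.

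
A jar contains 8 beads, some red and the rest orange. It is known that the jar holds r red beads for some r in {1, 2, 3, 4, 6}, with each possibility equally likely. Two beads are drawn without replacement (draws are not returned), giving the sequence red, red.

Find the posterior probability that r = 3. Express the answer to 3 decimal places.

0.120

The likelihood of the observed sequence under each hypothesis: P(data | r = 1) = (1/8)(0/7) = 0; P(data | r = 2) = (2/8)(1/7) = 1/28; P(data | r = 3) = (3/8)(2/7) = 3/28; P(data | r = 4) = (4/8)(3/7) = 3/14; P(data | r = 6) = (6/8)(5/7) = 15/28.
Weighting by the prior gives 1/5 · 0 = 0, 1/5 · 1/28 = 1/140, 1/5 · 3/28 = 3/140, 1/5 · 3/14 = 3/70, 1/5 · 15/28 = 3/28; these sum to 5/28.
Hence P(r = 3 | data) = (3/140) / (5/28) = 3/25.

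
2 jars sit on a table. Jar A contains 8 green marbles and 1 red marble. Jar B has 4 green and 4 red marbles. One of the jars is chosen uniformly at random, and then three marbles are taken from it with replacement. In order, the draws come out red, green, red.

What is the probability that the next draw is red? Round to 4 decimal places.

0.4686

For each hypothesis, P(data | H) works out to: P(data | jar A) = (1/9)(8/9)(1/9) = 0.010974; P(data | jar B) = (4/8)(4/8)(4/8) = 0.125.
Weighting by the prior gives 1/2 · 0.010974 = 0.005487, 1/2 · 0.125 = 0.0625; with total 0.067987.
The posterior is then P(jar A | data) = 0.080706, P(jar B | data) = 0.91929.
Averaging over the posterior, P(red next | data) = (1/9)(0.080706) + (1/2)(0.91929) = 0.46861.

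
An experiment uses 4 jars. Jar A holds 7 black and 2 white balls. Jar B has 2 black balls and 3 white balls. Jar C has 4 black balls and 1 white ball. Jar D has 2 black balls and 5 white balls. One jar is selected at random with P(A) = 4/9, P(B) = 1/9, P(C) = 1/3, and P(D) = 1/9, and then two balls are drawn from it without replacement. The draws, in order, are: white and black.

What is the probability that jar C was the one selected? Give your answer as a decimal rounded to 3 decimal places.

The likelihood of the observed sequence under each hypothesis: P(data | jar A) = (2/9)(7/8) = 0.19444; P(data | jar B) = (3/5)(2/4) = 0.3; P(data | jar C) = (1/5)(4/4) = 0.2; P(data | jar D) = (5/7)(2/6) = 0.2381.
Multiplying each by its prior: 4/9 · 0.19444 = 0.08642, 1/9 · 0.3 = 0.033333, 1/3 · 0.2 = 0.066667, 1/9 · 0.2381 = 0.026455; these sum to 0.21287.
Therefore the posterior P(jar C | data) = (0.066667) / (0.21287) = 0.31317.

0.313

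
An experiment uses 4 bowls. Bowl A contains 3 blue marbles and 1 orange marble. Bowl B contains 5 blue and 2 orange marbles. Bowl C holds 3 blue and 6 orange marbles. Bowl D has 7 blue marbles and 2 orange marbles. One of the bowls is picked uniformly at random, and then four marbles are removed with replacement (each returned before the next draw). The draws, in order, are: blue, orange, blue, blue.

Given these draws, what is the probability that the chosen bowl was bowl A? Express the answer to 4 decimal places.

For each hypothesis, P(data | H) works out to: P(data | bowl A) = (3/4)(1/4)(3/4)(3/4) = 0.10547; P(data | bowl B) = (5/7)(2/7)(5/7)(5/7) = 0.10412; P(data | bowl C) = (3/9)(6/9)(3/9)(3/9) = 0.024691; P(data | bowl D) = (7/9)(2/9)(7/9)(7/9) = 0.10456.
The prior-weighted likelihoods are 1/4 · 0.10547 = 0.026367, 1/4 · 0.10412 = 0.026031, 1/4 · 0.024691 = 0.0061728, 1/4 · 0.10456 = 0.026139; these sum to 0.08471.
So P(bowl A | data) = (0.026367) / (0.08471) = 0.31126.

0.3113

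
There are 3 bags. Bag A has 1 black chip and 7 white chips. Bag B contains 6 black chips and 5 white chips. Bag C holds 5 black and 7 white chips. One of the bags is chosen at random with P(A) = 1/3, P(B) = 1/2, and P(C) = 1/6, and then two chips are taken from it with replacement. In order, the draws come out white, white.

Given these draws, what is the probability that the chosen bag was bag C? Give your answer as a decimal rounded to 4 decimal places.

Under each hypothesis, the probability of the observed sequence is: P(data | bag A) = (7/8)(7/8) = 0.76562; P(data | bag B) = (5/11)(5/11) = 0.20661; P(data | bag C) = (7/12)(7/12) = 0.34028.
Weighting by the prior gives 1/3 · 0.76562 = 0.25521, 1/2 · 0.20661 = 0.10331, 1/6 · 0.34028 = 0.056713; these sum to 0.41523.
Hence P(bag C | data) = (0.056713) / (0.41523) = 0.13658.

0.1366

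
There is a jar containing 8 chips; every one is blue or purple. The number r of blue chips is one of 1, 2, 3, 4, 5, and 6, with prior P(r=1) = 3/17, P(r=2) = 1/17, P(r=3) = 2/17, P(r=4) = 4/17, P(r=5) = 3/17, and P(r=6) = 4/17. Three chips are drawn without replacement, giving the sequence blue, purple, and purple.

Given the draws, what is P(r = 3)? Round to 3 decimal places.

The likelihood of the observed sequence under each hypothesis: P(data | r = 1) = (1/8)(7/7)(6/6) = 1/8; P(data | r = 2) = (2/8)(6/7)(5/6) = 5/28; P(data | r = 3) = (3/8)(5/7)(4/6) = 5/28; P(data | r = 4) = (4/8)(4/7)(3/6) = 1/7; P(data | r = 5) = (5/8)(3/7)(2/6) = 5/56; P(data | r = 6) = (6/8)(2/7)(1/6) = 1/28.
Weighting by the prior gives 3/17 · 1/8 = 3/136, 1/17 · 5/28 = 5/476, 2/17 · 5/28 = 5/238, 4/17 · 1/7 = 4/119, 3/17 · 5/56 = 15/952, 4/17 · 1/28 = 1/119; these sum to 53/476.
Therefore the posterior P(r = 3 | data) = (5/238) / (53/476) = 10/53.

0.189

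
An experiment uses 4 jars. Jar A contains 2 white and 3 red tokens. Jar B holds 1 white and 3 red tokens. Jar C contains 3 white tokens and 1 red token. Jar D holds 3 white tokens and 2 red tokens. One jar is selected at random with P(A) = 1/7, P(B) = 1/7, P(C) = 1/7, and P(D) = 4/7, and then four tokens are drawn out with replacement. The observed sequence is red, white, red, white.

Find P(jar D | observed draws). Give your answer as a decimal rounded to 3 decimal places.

0.643

For each hypothesis, P(data | H) works out to: P(data | jar A) = (3/5)(2/5)(3/5)(2/5) = 0.0576; P(data | jar B) = (3/4)(1/4)(3/4)(1/4) = 0.035156; P(data | jar C) = (1/4)(3/4)(1/4)(3/4) = 0.035156; P(data | jar D) = (2/5)(3/5)(2/5)(3/5) = 0.0576.
Weighting by the prior gives 1/7 · 0.0576 = 0.0082286, 1/7 · 0.035156 = 0.0050223, 1/7 · 0.035156 = 0.0050223, 4/7 · 0.0576 = 0.032914; summing to 0.051187.
By Bayes' rule, P(jar D | data) = (0.032914) / (0.051187) = 0.64301.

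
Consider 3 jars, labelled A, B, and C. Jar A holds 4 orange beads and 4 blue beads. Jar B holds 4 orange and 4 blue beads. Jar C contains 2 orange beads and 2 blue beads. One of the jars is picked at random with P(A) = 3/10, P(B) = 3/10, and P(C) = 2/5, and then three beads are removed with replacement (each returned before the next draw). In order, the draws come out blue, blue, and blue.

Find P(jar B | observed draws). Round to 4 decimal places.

Compute the likelihood of the observed sequence for each case: P(data | jar A) = (4/8)(4/8)(4/8) = 1/8; P(data | jar B) = (4/8)(4/8)(4/8) = 1/8; P(data | jar C) = (2/4)(2/4)(2/4) = 1/8.
Weighting by the prior gives 3/10 · 1/8 = 3/80, 3/10 · 1/8 = 3/80, 2/5 · 1/8 = 1/20; these sum to 1/8.
Therefore the posterior P(jar B | data) = (3/80) / (1/8) = 3/10.

0.3000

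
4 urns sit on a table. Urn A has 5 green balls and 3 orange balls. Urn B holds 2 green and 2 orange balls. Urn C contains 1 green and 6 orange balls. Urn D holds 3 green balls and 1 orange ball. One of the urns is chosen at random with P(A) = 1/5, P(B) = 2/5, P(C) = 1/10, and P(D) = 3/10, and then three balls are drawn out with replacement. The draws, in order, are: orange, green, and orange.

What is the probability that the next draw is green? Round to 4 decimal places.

0.5213

Under each hypothesis, the probability of the observed sequence is: P(data | urn A) = (3/8)(5/8)(3/8) = 0.087891; P(data | urn B) = (2/4)(2/4)(2/4) = 0.125; P(data | urn C) = (6/7)(1/7)(6/7) = 0.10496; P(data | urn D) = (1/4)(3/4)(1/4) = 0.046875.
Multiplying each by its prior: 1/5 · 0.087891 = 0.017578, 2/5 · 0.125 = 0.05, 1/10 · 0.10496 = 0.010496, 3/10 · 0.046875 = 0.014063; these sum to 0.092136.
Normalising, the posterior is P(urn A | data) = 0.19078, P(urn B | data) = 0.54267, P(urn C | data) = 0.11391, P(urn D | data) = 0.15263.
Averaging over the posterior, P(green next | data) = (5/8)(0.19078) + (1/2)(0.54267) + (1/7)(0.11391) + (3/4)(0.15263) = 0.52132.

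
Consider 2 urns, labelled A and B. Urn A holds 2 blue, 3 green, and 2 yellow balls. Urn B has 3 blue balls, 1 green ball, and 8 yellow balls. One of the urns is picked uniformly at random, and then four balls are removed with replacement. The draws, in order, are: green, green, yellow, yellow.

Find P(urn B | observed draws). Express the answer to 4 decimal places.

0.1707

Compute the likelihood of the observed sequence for each case: P(data | urn A) = (3/7)(3/7)(2/7)(2/7) = 0.014994; P(data | urn B) = (1/12)(1/12)(8/12)(8/12) = 0.0030864.
The prior-weighted likelihoods are 1/2 · 0.014994 = 0.0074969, 1/2 · 0.0030864 = 0.0015432; summing to 0.0090401.
Hence P(urn B | data) = (0.0015432) / (0.0090401) = 0.17071.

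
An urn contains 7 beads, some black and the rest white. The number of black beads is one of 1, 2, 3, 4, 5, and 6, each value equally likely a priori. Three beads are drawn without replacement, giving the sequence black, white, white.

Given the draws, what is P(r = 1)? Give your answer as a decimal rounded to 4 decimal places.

0.2143

The likelihood of the observed sequence under each hypothesis: P(data | r = 1) = (1/7)(6/6)(5/5) = 1/7; P(data | r = 2) = (2/7)(5/6)(4/5) = 4/21; P(data | r = 3) = (3/7)(4/6)(3/5) = 6/35; P(data | r = 4) = (4/7)(3/6)(2/5) = 4/35; P(data | r = 5) = (5/7)(2/6)(1/5) = 1/21; P(data | r = 6) = (6/7)(1/6)(0/5) = 0.
The prior-weighted likelihoods are 1/6 · 1/7 = 1/42, 1/6 · 4/21 = 2/63, 1/6 · 6/35 = 1/35, 1/6 · 4/35 = 2/105, 1/6 · 1/21 = 1/126, 1/6 · 0 = 0; these sum to 1/9.
Hence P(r = 1 | data) = (1/42) / (1/9) = 3/14.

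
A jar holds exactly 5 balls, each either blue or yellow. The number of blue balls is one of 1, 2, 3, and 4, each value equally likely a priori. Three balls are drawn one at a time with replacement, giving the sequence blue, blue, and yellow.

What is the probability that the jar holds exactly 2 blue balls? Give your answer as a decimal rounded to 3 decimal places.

Under each hypothesis, the probability of the observed sequence is: P(data | r = 1) = (1/5)(1/5)(4/5) = 4/125; P(data | r = 2) = (2/5)(2/5)(3/5) = 12/125; P(data | r = 3) = (3/5)(3/5)(2/5) = 18/125; P(data | r = 4) = (4/5)(4/5)(1/5) = 16/125.
Weighting by the prior gives 1/4 · 4/125 = 1/125, 1/4 · 12/125 = 3/125, 1/4 · 18/125 = 9/250, 1/4 · 16/125 = 4/125; summing to 1/10.
Hence P(r = 2 | data) = (3/125) / (1/10) = 6/25.

0.240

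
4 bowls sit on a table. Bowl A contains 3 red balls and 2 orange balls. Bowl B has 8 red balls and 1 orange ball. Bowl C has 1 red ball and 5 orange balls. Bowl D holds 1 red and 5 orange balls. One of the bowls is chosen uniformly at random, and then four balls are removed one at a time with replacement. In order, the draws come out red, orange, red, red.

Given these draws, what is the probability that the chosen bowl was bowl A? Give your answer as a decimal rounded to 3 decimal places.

The likelihood of the observed sequence under each hypothesis: P(data | bowl A) = (3/5)(2/5)(3/5)(3/5) = 0.0864; P(data | bowl B) = (8/9)(1/9)(8/9)(8/9) = 0.078037; P(data | bowl C) = (1/6)(5/6)(1/6)(1/6) = 0.003858; P(data | bowl D) = (1/6)(5/6)(1/6)(1/6) = 0.003858.
Multiplying each by its prior: 1/4 · 0.0864 = 0.0216, 1/4 · 0.078037 = 0.019509, 1/4 · 0.003858 = 0.00096451, 1/4 · 0.003858 = 0.00096451; summing to 0.043038.
Therefore the posterior P(bowl A | data) = (0.0216) / (0.043038) = 0.50188.

0.502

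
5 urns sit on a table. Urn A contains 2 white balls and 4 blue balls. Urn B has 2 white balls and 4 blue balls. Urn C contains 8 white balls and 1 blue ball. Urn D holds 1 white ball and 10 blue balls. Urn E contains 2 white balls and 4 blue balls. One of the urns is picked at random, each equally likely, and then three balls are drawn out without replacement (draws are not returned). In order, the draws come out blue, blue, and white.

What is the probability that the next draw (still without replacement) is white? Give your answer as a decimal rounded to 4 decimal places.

For each hypothesis, P(data | H) works out to: P(data | urn A) = (4/6)(3/5)(2/4) = 1/5; P(data | urn B) = (4/6)(3/5)(2/4) = 1/5; P(data | urn C) = (1/9)(0/8) = 0; P(data | urn D) = (10/11)(9/10)(1/9) = 1/11; P(data | urn E) = (4/6)(3/5)(2/4) = 1/5.
Multiplying each by its prior: 1/5 · 1/5 = 1/25, 1/5 · 1/5 = 1/25, 1/5 · 0 = 0, 1/5 · 1/11 = 1/55, 1/5 · 1/5 = 1/25; these sum to 38/275.
Normalising, the posterior is P(urn A | data) = 11/38, P(urn B | data) = 11/38, P(urn C | data) = 0, P(urn D | data) = 5/38, P(urn E | data) = 11/38.
So P(white next | data) = Σ P(white next | H) P(H | data) = (1/3)(11/38) + (1/3)(11/38) + (0)(5/38) + (1/3)(11/38) = 11/38.

0.2895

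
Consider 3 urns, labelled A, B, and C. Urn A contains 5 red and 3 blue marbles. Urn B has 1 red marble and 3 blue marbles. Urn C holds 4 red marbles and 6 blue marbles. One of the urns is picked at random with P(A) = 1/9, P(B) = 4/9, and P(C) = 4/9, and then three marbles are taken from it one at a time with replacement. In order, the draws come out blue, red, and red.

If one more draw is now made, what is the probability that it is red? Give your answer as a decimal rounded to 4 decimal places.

0.4067

Compute the likelihood of the observed sequence for each case: P(data | urn A) = (3/8)(5/8)(5/8) = 0.14648; P(data | urn B) = (3/4)(1/4)(1/4) = 0.046875; P(data | urn C) = (6/10)(4/10)(4/10) = 0.096.
The prior-weighted likelihoods are 1/9 · 0.14648 = 0.016276, 4/9 · 0.046875 = 0.020833, 4/9 · 0.096 = 0.042667; summing to 0.079776.
Dividing through by the total gives posterior P(urn A | data) = 0.20402, P(urn B | data) = 0.26115, P(urn C | data) = 0.53483.
The predictive probability is P(red next | data) = (5/8)(0.20402) + (1/4)(0.26115) + (2/5)(0.53483) = 0.40673.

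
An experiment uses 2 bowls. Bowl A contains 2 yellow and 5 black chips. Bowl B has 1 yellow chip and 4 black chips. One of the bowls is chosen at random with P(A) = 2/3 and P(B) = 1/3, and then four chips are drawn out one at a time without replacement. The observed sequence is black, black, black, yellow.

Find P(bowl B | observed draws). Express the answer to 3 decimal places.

The likelihood of the observed sequence under each hypothesis: P(data | bowl A) = (5/7)(4/6)(3/5)(2/4) = 1/7; P(data | bowl B) = (4/5)(3/4)(2/3)(1/2) = 1/5.
Weighting by the prior gives 2/3 · 1/7 = 2/21, 1/3 · 1/5 = 1/15; summing to 17/105.
So P(bowl B | data) = (1/15) / (17/105) = 7/17.

0.412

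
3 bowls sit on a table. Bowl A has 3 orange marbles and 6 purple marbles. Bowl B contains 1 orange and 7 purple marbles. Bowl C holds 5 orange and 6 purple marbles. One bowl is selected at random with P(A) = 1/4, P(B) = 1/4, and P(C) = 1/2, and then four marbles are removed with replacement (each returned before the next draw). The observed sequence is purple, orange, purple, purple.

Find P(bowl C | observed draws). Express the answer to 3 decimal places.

0.447

For each hypothesis, P(data | H) works out to: P(data | bowl A) = (6/9)(3/9)(6/9)(6/9) = 0.098765; P(data | bowl B) = (7/8)(1/8)(7/8)(7/8) = 0.08374; P(data | bowl C) = (6/11)(5/11)(6/11)(6/11) = 0.073765.
Weighting by the prior gives 1/4 · 0.098765 = 0.024691, 1/4 · 0.08374 = 0.020935, 1/2 · 0.073765 = 0.036883; summing to 0.082509.
So P(bowl C | data) = (0.036883) / (0.082509) = 0.44701.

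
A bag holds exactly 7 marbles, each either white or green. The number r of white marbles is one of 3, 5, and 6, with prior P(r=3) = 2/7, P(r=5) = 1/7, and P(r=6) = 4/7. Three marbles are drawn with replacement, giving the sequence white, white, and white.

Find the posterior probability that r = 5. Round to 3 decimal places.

Compute the likelihood of the observed sequence for each case: P(data | r = 3) = (3/7)(3/7)(3/7) = 0.078717; P(data | r = 5) = (5/7)(5/7)(5/7) = 0.36443; P(data | r = 6) = (6/7)(6/7)(6/7) = 0.62974.
Multiplying each by its prior: 2/7 · 0.078717 = 0.022491, 1/7 · 0.36443 = 0.052062, 4/7 · 0.62974 = 0.35985; with total 0.4344.
So P(r = 5 | data) = (0.052062) / (0.4344) = 0.11985.

0.120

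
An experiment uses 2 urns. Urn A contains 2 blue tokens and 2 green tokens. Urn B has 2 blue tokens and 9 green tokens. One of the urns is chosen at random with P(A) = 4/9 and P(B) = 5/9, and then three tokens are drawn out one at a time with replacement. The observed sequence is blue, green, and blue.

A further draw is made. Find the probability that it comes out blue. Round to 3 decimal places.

Compute the likelihood of the observed sequence for each case: P(data | urn A) = (2/4)(2/4)(2/4) = 0.125; P(data | urn B) = (2/11)(9/11)(2/11) = 0.027047.
Multiplying each by its prior: 4/9 · 0.125 = 0.055556, 5/9 · 0.027047 = 0.015026; with total 0.070582.
Normalising, the posterior is P(urn A | data) = 0.78711, P(urn B | data) = 0.21289.
So P(blue next | data) = Σ P(blue next | H) P(H | data) = (1/2)(0.78711) + (2/11)(0.21289) = 0.43226.

0.432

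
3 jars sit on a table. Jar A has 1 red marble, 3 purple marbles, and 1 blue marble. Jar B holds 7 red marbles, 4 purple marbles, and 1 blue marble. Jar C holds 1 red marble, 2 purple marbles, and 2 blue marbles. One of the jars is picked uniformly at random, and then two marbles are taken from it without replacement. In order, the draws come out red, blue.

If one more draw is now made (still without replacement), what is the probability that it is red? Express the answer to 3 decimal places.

0.157

For each hypothesis, P(data | H) works out to: P(data | jar A) = (1/5)(1/4) = 1/20; P(data | jar B) = (7/12)(1/11) = 7/132; P(data | jar C) = (1/5)(2/4) = 1/10.
Multiplying each by its prior: 1/3 · 1/20 = 1/60, 1/3 · 7/132 = 7/396, 1/3 · 1/10 = 1/30; these sum to 67/990.
Dividing through by the total gives posterior P(jar A | data) = 33/134, P(jar B | data) = 35/134, P(jar C | data) = 33/67.
Averaging over the posterior, P(red next | data) = (0)(33/134) + (3/5)(35/134) + (0)(33/67) = 21/134.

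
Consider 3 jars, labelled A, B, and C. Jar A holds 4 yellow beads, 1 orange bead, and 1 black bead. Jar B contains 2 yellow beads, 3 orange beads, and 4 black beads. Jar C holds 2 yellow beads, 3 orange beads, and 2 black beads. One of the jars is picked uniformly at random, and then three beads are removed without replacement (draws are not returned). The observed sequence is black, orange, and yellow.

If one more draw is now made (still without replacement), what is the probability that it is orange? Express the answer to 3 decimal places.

0.322

For each hypothesis, P(data | H) works out to: P(data | jar A) = (1/6)(1/5)(4/4) = 1/30; P(data | jar B) = (4/9)(3/8)(2/7) = 1/21; P(data | jar C) = (2/7)(3/6)(2/5) = 2/35.
Weighting by the prior gives 1/3 · 1/30 = 1/90, 1/3 · 1/21 = 1/63, 1/3 · 2/35 = 2/105; summing to 29/630.
Dividing through by the total gives posterior P(jar A | data) = 7/29, P(jar B | data) = 10/29, P(jar C | data) = 12/29.
The predictive probability is P(orange next | data) = (0)(7/29) + (1/3)(10/29) + (1/2)(12/29) = 28/87.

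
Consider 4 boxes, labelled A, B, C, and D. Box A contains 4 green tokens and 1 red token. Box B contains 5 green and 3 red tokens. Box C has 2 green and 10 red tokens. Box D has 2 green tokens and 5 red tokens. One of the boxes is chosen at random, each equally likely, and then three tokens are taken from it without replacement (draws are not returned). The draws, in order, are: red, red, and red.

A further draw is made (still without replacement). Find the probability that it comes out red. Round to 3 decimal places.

Compute the likelihood of the observed sequence for each case: P(data | box A) = (1/5)(0/4) = 0; P(data | box B) = (3/8)(2/7)(1/6) = 0.017857; P(data | box C) = (10/12)(9/11)(8/10) = 0.54545; P(data | box D) = (5/7)(4/6)(3/5) = 0.28571.
The prior-weighted likelihoods are 1/4 · 0 = 0, 1/4 · 0.017857 = 0.0044643, 1/4 · 0.54545 = 0.13636, 1/4 · 0.28571 = 0.071429; summing to 0.21226.
Normalising, the posterior is P(box A | data) = 0, P(box B | data) = 0.021033, P(box C | data) = 0.64245, P(box D | data) = 0.33652.
Averaging over the posterior, P(red next | data) = (0)(0.021033) + (7/9)(0.64245) + (1/2)(0.33652) = 0.66794.

0.668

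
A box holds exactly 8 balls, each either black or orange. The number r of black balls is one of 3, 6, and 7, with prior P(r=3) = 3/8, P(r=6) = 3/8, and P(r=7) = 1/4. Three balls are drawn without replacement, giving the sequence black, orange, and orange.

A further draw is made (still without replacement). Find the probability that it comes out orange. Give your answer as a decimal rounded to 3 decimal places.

0.500

The likelihood of the observed sequence under each hypothesis: P(data | r = 3) = (3/8)(5/7)(4/6) = 5/28; P(data | r = 6) = (6/8)(2/7)(1/6) = 1/28; P(data | r = 7) = (7/8)(1/7)(0/6) = 0.
Multiplying each by its prior: 3/8 · 5/28 = 15/224, 3/8 · 1/28 = 3/224, 1/4 · 0 = 0; with total 9/112.
Dividing through by the total gives posterior P(r = 3 | data) = 5/6, P(r = 6 | data) = 1/6, P(r = 7 | data) = 0.
So P(orange next | data) = Σ P(orange next | H) P(H | data) = (3/5)(5/6) + (0)(1/6) = 1/2.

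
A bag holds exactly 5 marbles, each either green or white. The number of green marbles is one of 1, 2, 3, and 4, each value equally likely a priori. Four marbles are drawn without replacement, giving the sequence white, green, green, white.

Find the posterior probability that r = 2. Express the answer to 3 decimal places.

Compute the likelihood of the observed sequence for each case: P(data | r = 1) = (4/5)(1/4)(0/3) = 0; P(data | r = 2) = (3/5)(2/4)(1/3)(2/2) = 1/10; P(data | r = 3) = (2/5)(3/4)(2/3)(1/2) = 1/10; P(data | r = 4) = (1/5)(4/4)(3/3)(0/2) = 0.
The prior-weighted likelihoods are 1/4 · 0 = 0, 1/4 · 1/10 = 1/40, 1/4 · 1/10 = 1/40, 1/4 · 0 = 0; these sum to 1/20.
Therefore the posterior P(r = 2 | data) = (1/40) / (1/20) = 1/2.

0.500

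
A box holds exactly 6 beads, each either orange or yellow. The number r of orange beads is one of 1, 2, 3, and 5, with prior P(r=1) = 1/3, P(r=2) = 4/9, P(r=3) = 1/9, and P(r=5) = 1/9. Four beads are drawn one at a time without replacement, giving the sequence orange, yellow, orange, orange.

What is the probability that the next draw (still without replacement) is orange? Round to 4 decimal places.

Under each hypothesis, the probability of the observed sequence is: P(data | r = 1) = (1/6)(5/5)(0/4) = 0; P(data | r = 2) = (2/6)(4/5)(1/4)(0/3) = 0; P(data | r = 3) = (3/6)(3/5)(2/4)(1/3) = 1/20; P(data | r = 5) = (5/6)(1/5)(4/4)(3/3) = 1/6.
The prior-weighted likelihoods are 1/3 · 0 = 0, 4/9 · 0 = 0, 1/9 · 1/20 = 1/180, 1/9 · 1/6 = 1/54; with total 13/540.
Normalising, the posterior is P(r = 1 | data) = 0, P(r = 2 | data) = 0, P(r = 3 | data) = 3/13, P(r = 5 | data) = 10/13.
The predictive probability is P(orange next | data) = (0)(3/13) + (1)(10/13) = 10/13.

0.7692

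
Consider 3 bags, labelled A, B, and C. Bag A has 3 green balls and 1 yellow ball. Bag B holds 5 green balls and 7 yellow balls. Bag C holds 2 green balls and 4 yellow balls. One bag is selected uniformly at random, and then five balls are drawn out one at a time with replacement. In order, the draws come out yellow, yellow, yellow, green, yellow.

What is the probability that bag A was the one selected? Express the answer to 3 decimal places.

0.025

Compute the likelihood of the observed sequence for each case: P(data | bag A) = (1/4)(1/4)(1/4)(3/4)(1/4) = 0.0029297; P(data | bag B) = (7/12)(7/12)(7/12)(5/12)(7/12) = 0.048245; P(data | bag C) = (4/6)(4/6)(4/6)(2/6)(4/6) = 0.065844.
Weighting by the prior gives 1/3 · 0.0029297 = 0.00097656, 1/3 · 0.048245 = 0.016082, 1/3 · 0.065844 = 0.021948; these sum to 0.039006.
So P(bag A | data) = (0.00097656) / (0.039006) = 0.025036.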